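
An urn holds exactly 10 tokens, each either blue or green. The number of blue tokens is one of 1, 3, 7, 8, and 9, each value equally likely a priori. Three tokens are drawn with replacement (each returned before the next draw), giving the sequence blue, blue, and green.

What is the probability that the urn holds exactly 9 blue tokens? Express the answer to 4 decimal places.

Under each hypothesis, the probability of the observed sequence is: P(data | r = 1) = (1/10)(1/10)(9/10) = 0.009; P(data | r = 3) = (3/10)(3/10)(7/10) = 0.063; P(data | r = 7) = (7/10)(7/10)(3/10) = 0.147; P(data | r = 8) = (8/10)(8/10)(2/10) = 0.128; P(data | r = 9) = (9/10)(9/10)(1/10) = 0.081.
Weighting by the prior gives 1/5 · 0.009 = 0.0018, 1/5 · 0.063 = 0.0126, 1/5 · 0.147 = 0.0294, 1/5 · 0.128 = 0.0256, 1/5 · 0.081 = 0.0162; these sum to 0.0856.
Therefore the posterior P(r = 9 | data) = (0.0162) / (0.0856) = 0.18925.

0.1893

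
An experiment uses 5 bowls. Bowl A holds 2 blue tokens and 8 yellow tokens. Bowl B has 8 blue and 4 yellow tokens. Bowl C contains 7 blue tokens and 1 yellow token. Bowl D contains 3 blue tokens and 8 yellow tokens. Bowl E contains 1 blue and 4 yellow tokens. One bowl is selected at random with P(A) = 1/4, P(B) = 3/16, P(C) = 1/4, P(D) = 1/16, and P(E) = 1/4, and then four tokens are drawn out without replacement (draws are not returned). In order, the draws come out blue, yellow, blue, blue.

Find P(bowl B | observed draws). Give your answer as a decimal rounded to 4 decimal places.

0.4014

For each hypothesis, P(data | H) works out to: P(data | bowl A) = (2/10)(8/9)(1/8)(0/7) = 0; P(data | bowl B) = (8/12)(4/11)(7/10)(6/9) = 0.11313; P(data | bowl C) = (7/8)(1/7)(6/6)(5/5) = 0.125; P(data | bowl D) = (3/11)(8/10)(2/9)(1/8) = 0.0060606; P(data | bowl E) = (1/5)(4/4)(0/3) = 0.
Weighting by the prior gives 1/4 · 0 = 0, 3/16 · 0.11313 = 0.021212, 1/4 · 0.125 = 0.03125, 1/16 · 0.0060606 = 0.00037879, 1/4 · 0 = 0; summing to 0.052841.
Therefore the posterior P(bowl B | data) = (0.021212) / (0.052841) = 0.40143.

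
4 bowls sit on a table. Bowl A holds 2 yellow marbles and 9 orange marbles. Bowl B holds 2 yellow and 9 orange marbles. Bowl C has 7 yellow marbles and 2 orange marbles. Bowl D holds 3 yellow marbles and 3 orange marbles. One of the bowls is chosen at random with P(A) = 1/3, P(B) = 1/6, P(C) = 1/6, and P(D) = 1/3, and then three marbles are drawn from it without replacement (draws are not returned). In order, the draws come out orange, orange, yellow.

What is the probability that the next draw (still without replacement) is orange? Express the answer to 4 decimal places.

Compute the likelihood of the observed sequence for each case: P(data | bowl A) = (9/11)(8/10)(2/9) = 0.14545; P(data | bowl B) = (9/11)(8/10)(2/9) = 0.14545; P(data | bowl C) = (2/9)(1/8)(7/7) = 0.027778; P(data | bowl D) = (3/6)(2/5)(3/4) = 0.15.
Weighting by the prior gives 1/3 · 0.14545 = 0.048485, 1/6 · 0.14545 = 0.024242, 1/6 · 0.027778 = 0.0046296, 1/3 · 0.15 = 0.05; summing to 0.12736.
The posterior is then P(bowl A | data) = 0.3807, P(bowl B | data) = 0.19035, P(bowl C | data) = 0.036352, P(bowl D | data) = 0.3926.
The predictive probability is P(orange next | data) = (7/8)(0.3807) + (7/8)(0.19035) + (0)(0.036352) + (1/3)(0.3926) = 0.63054.

0.6305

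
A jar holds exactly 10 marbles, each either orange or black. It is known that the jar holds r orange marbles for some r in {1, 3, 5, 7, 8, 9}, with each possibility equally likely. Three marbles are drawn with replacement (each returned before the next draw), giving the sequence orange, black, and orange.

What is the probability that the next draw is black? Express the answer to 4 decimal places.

0.3481

For each hypothesis, P(data | H) works out to: P(data | r = 1) = (1/10)(9/10)(1/10) = 0.009; P(data | r = 3) = (3/10)(7/10)(3/10) = 0.063; P(data | r = 5) = (5/10)(5/10)(5/10) = 0.125; P(data | r = 7) = (7/10)(3/10)(7/10) = 0.147; P(data | r = 8) = (8/10)(2/10)(8/10) = 0.128; P(data | r = 9) = (9/10)(1/10)(9/10) = 0.081.
The prior-weighted likelihoods are 1/6 · 0.009 = 0.0015, 1/6 · 0.063 = 0.0105, 1/6 · 0.125 = 0.020833, 1/6 · 0.147 = 0.0245, 1/6 · 0.128 = 0.021333, 1/6 · 0.081 = 0.0135; summing to 0.092167.
The posterior is then P(r = 1 | data) = 0.016275, P(r = 3 | data) = 0.11392, P(r = 5 | data) = 0.22604, P(r = 7 | data) = 0.26582, P(r = 8 | data) = 0.23146, P(r = 9 | data) = 0.14647.
Averaging over the posterior, P(black next | data) = (9/10)(0.016275) + (7/10)(0.11392) + (1/2)(0.22604) + (3/10)(0.26582) + (1/5)(0.23146) + (1/10)(0.14647) = 0.3481.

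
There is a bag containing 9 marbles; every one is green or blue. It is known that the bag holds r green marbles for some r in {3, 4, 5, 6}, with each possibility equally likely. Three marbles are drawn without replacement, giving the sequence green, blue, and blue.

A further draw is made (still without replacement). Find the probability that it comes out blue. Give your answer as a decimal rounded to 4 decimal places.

Under each hypothesis, the probability of the observed sequence is: P(data | r = 3) = (3/9)(6/8)(5/7) = 5/28; P(data | r = 4) = (4/9)(5/8)(4/7) = 10/63; P(data | r = 5) = (5/9)(4/8)(3/7) = 5/42; P(data | r = 6) = (6/9)(3/8)(2/7) = 1/14.
Multiplying each by its prior: 1/4 · 5/28 = 5/112, 1/4 · 10/63 = 5/126, 1/4 · 5/42 = 5/168, 1/4 · 1/14 = 1/56; these sum to 19/144.
Normalising, the posterior is P(r = 3 | data) = 45/133, P(r = 4 | data) = 40/133, P(r = 5 | data) = 30/133, P(r = 6 | data) = 18/133.
The predictive probability is P(blue next | data) = (2/3)(45/133) + (1/2)(40/133) + (1/3)(30/133) + (1/6)(18/133) = 9/19.

0.4737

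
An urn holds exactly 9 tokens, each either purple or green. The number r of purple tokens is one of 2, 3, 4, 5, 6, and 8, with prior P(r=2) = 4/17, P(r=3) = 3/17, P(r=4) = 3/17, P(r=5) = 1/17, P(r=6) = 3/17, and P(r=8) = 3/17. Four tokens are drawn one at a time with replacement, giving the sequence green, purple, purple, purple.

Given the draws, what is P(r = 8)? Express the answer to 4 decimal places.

0.2719

Compute the likelihood of the observed sequence for each case: P(data | r = 2) = (7/9)(2/9)(2/9)(2/9) = 0.0085353; P(data | r = 3) = (6/9)(3/9)(3/9)(3/9) = 0.024691; P(data | r = 4) = (5/9)(4/9)(4/9)(4/9) = 0.048773; P(data | r = 5) = (4/9)(5/9)(5/9)(5/9) = 0.076208; P(data | r = 6) = (3/9)(6/9)(6/9)(6/9) = 0.098765; P(data | r = 8) = (1/9)(8/9)(8/9)(8/9) = 0.078037.
Multiplying each by its prior: 4/17 · 0.0085353 = 0.0020083, 3/17 · 0.024691 = 0.0043573, 3/17 · 0.048773 = 0.008607, 1/17 · 0.076208 = 0.0044828, 3/17 · 0.098765 = 0.017429, 3/17 · 0.078037 = 0.013771; summing to 0.050656.
So P(r = 8 | data) = (0.013771) / (0.050656) = 0.27186.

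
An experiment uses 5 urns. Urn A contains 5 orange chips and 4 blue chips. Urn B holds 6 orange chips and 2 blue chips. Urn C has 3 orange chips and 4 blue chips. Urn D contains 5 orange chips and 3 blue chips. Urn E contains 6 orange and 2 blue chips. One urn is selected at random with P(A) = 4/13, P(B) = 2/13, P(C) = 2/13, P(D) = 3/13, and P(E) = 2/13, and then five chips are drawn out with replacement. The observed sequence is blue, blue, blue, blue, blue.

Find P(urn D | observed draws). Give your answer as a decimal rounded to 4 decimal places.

Compute the likelihood of the observed sequence for each case: P(data | urn A) = (4/9)(4/9)(4/9)(4/9)(4/9) = 0.017342; P(data | urn B) = (2/8)(2/8)(2/8)(2/8)(2/8) = 0.00097656; P(data | urn C) = (4/7)(4/7)(4/7)(4/7)(4/7) = 0.060927; P(data | urn D) = (3/8)(3/8)(3/8)(3/8)(3/8) = 0.0074158; P(data | urn E) = (2/8)(2/8)(2/8)(2/8)(2/8) = 0.00097656.
Weighting by the prior gives 4/13 · 0.017342 = 0.0053359, 2/13 · 0.00097656 = 0.00015024, 2/13 · 0.060927 = 0.0093734, 3/13 · 0.0074158 = 0.0017113, 2/13 · 0.00097656 = 0.00015024; these sum to 0.016721.
By Bayes' rule, P(urn D | data) = (0.0017113) / (0.016721) = 0.10235.

0.1023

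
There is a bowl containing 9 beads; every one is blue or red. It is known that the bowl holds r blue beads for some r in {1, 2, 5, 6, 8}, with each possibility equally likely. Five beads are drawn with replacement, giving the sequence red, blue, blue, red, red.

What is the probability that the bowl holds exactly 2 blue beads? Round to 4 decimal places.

0.3035

Under each hypothesis, the probability of the observed sequence is: P(data | r = 1) = (8/9)(1/9)(1/9)(8/9)(8/9) = 0.0086708; P(data | r = 2) = (7/9)(2/9)(2/9)(7/9)(7/9) = 0.023235; P(data | r = 5) = (4/9)(5/9)(5/9)(4/9)(4/9) = 0.027096; P(data | r = 6) = (3/9)(6/9)(6/9)(3/9)(3/9) = 0.016461; P(data | r = 8) = (1/9)(8/9)(8/9)(1/9)(1/9) = 0.0010838.
Multiplying each by its prior: 1/5 · 0.0086708 = 0.0017342, 1/5 · 0.023235 = 0.004647, 1/5 · 0.027096 = 0.0054192, 1/5 · 0.016461 = 0.0032922, 1/5 · 0.0010838 = 0.00021677; summing to 0.015309.
Hence P(r = 2 | data) = (0.004647) / (0.015309) = 0.30354.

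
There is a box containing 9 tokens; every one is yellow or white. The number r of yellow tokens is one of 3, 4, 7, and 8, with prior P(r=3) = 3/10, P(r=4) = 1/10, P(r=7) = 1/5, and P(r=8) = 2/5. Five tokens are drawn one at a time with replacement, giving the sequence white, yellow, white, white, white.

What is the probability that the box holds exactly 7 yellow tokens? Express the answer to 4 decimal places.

0.0155

For each hypothesis, P(data | H) works out to: P(data | r = 3) = (6/9)(3/9)(6/9)(6/9)(6/9) = 0.065844; P(data | r = 4) = (5/9)(4/9)(5/9)(5/9)(5/9) = 0.042338; P(data | r = 7) = (2/9)(7/9)(2/9)(2/9)(2/9) = 0.0018967; P(data | r = 8) = (1/9)(8/9)(1/9)(1/9)(1/9) = 0.00013548.
The prior-weighted likelihoods are 3/10 · 0.065844 = 0.019753, 1/10 · 0.042338 = 0.0042338, 1/5 · 0.0018967 = 0.00037935, 2/5 · 0.00013548 = 5.4192e-05; with total 0.02442.
By Bayes' rule, P(r = 7 | data) = (0.00037935) / (0.02442) = 0.015534.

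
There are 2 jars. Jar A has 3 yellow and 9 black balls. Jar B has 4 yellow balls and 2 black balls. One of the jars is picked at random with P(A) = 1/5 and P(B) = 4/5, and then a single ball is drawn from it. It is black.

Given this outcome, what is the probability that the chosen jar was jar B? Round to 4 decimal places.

0.6400

For each hypothesis, P(data | H) works out to: P(data | jar A) = (9/12) = 3/4; P(data | jar B) = (2/6) = 1/3.
Weighting by the prior gives 1/5 · 3/4 = 3/20, 4/5 · 1/3 = 4/15; these sum to 5/12.
Hence P(jar B | data) = (4/15) / (5/12) = 16/25.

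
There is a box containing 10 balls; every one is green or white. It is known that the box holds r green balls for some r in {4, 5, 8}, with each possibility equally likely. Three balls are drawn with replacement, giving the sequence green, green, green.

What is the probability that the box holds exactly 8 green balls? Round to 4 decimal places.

0.7304

Compute the likelihood of the observed sequence for each case: P(data | r = 4) = (4/10)(4/10)(4/10) = 0.064; P(data | r = 5) = (5/10)(5/10)(5/10) = 0.125; P(data | r = 8) = (8/10)(8/10)(8/10) = 0.512.
The prior-weighted likelihoods are 1/3 · 0.064 = 0.021333, 1/3 · 0.125 = 0.041667, 1/3 · 0.512 = 0.17067; with total 0.23367.
By Bayes' rule, P(r = 8 | data) = (0.17067) / (0.23367) = 0.73039.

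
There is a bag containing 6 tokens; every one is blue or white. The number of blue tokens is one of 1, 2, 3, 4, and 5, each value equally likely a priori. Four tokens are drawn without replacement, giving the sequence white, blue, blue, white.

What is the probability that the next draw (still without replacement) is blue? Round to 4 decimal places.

Compute the likelihood of the observed sequence for each case: P(data | r = 1) = (5/6)(1/5)(0/4) = 0; P(data | r = 2) = (4/6)(2/5)(1/4)(3/3) = 1/15; P(data | r = 3) = (3/6)(3/5)(2/4)(2/3) = 1/10; P(data | r = 4) = (2/6)(4/5)(3/4)(1/3) = 1/15; P(data | r = 5) = (1/6)(5/5)(4/4)(0/3) = 0.
Multiplying each by its prior: 1/5 · 0 = 0, 1/5 · 1/15 = 1/75, 1/5 · 1/10 = 1/50, 1/5 · 1/15 = 1/75, 1/5 · 0 = 0; with total 7/150.
Dividing through by the total gives posterior P(r = 1 | data) = 0, P(r = 2 | data) = 2/7, P(r = 3 | data) = 3/7, P(r = 4 | data) = 2/7, P(r = 5 | data) = 0.
So P(blue next | data) = Σ P(blue next | H) P(H | data) = (0)(2/7) + (1/2)(3/7) + (1)(2/7) = 1/2.

0.5000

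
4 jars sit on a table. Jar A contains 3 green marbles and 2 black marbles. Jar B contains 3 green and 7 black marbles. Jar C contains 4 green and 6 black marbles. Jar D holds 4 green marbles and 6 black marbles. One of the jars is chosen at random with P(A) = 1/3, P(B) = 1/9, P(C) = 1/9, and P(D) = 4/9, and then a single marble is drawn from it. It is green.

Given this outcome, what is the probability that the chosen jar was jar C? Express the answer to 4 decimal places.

0.0976

For each hypothesis, P(data | H) works out to: P(data | jar A) = (3/5) = 3/5; P(data | jar B) = (3/10) = 3/10; P(data | jar C) = (4/10) = 2/5; P(data | jar D) = (4/10) = 2/5.
Weighting by the prior gives 1/3 · 3/5 = 1/5, 1/9 · 3/10 = 1/30, 1/9 · 2/5 = 2/45, 4/9 · 2/5 = 8/45; with total 41/90.
By Bayes' rule, P(jar C | data) = (2/45) / (41/90) = 4/41.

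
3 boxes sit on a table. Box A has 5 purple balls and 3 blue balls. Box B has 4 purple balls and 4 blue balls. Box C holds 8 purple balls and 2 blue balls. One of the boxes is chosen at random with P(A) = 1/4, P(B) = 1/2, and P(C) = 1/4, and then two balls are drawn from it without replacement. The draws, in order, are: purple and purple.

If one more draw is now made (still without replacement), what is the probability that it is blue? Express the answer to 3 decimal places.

0.440

Under each hypothesis, the probability of the observed sequence is: P(data | box A) = (5/8)(4/7) = 0.35714; P(data | box B) = (4/8)(3/7) = 0.21429; P(data | box C) = (8/10)(7/9) = 0.62222.
The prior-weighted likelihoods are 1/4 · 0.35714 = 0.089286, 1/2 · 0.21429 = 0.10714, 1/4 · 0.62222 = 0.15556; these sum to 0.35198.
The posterior is then P(box A | data) = 0.25366, P(box B | data) = 0.3044, P(box C | data) = 0.44194.
The predictive probability is P(blue next | data) = (1/2)(0.25366) + (2/3)(0.3044) + (1/4)(0.44194) = 0.44025.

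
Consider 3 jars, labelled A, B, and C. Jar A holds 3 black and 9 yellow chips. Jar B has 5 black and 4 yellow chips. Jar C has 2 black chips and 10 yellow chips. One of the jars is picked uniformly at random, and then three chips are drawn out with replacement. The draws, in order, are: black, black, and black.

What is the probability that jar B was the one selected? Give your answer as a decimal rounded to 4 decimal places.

0.8944

Compute the likelihood of the observed sequence for each case: P(data | jar A) = (3/12)(3/12)(3/12) = 0.015625; P(data | jar B) = (5/9)(5/9)(5/9) = 0.17147; P(data | jar C) = (2/12)(2/12)(2/12) = 0.0046296.
Weighting by the prior gives 1/3 · 0.015625 = 0.0052083, 1/3 · 0.17147 = 0.057156, 1/3 · 0.0046296 = 0.0015432; these sum to 0.063907.
By Bayes' rule, P(jar B | data) = (0.057156) / (0.063907) = 0.89435.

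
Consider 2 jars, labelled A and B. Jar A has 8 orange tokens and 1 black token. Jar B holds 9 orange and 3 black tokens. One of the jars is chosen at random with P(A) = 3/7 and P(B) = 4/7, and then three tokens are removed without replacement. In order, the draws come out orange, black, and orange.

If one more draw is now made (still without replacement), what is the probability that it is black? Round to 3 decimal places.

The likelihood of the observed sequence under each hypothesis: P(data | jar A) = (8/9)(1/8)(7/7) = 0.11111; P(data | jar B) = (9/12)(3/11)(8/10) = 0.16364.
The prior-weighted likelihoods are 3/7 · 0.11111 = 0.047619, 4/7 · 0.16364 = 0.093506; summing to 0.14113.
Dividing through by the total gives posterior P(jar A | data) = 0.33742, P(jar B | data) = 0.66258.
So P(black next | data) = Σ P(black next | H) P(H | data) = (0)(0.33742) + (2/9)(0.66258) = 0.14724.

0.147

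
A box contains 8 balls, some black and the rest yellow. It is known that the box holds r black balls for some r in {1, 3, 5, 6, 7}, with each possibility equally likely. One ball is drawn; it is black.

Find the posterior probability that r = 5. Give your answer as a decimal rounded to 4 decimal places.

The likelihood of this draw under each hypothesis: P(data | r = 1) = (1/8) = 1/8; P(data | r = 3) = (3/8) = 3/8; P(data | r = 5) = (5/8) = 5/8; P(data | r = 6) = (6/8) = 3/4; P(data | r = 7) = (7/8) = 7/8.
Weighting by the prior gives 1/5 · 1/8 = 1/40, 1/5 · 3/8 = 3/40, 1/5 · 5/8 = 1/8, 1/5 · 3/4 = 3/20, 1/5 · 7/8 = 7/40; these sum to 11/20.
By Bayes' rule, P(r = 5 | data) = (1/8) / (11/20) = 5/22.

0.2273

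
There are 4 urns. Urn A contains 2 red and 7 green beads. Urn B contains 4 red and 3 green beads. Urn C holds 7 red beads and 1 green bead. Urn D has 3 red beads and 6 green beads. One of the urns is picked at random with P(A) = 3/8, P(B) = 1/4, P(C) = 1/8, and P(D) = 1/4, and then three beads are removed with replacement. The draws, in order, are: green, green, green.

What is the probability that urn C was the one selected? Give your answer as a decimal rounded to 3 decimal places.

Compute the likelihood of the observed sequence for each case: P(data | urn A) = (7/9)(7/9)(7/9) = 0.47051; P(data | urn B) = (3/7)(3/7)(3/7) = 0.078717; P(data | urn C) = (1/8)(1/8)(1/8) = 0.0019531; P(data | urn D) = (6/9)(6/9)(6/9) = 0.2963.
Multiplying each by its prior: 3/8 · 0.47051 = 0.17644, 1/4 · 0.078717 = 0.019679, 1/8 · 0.0019531 = 0.00024414, 1/4 · 0.2963 = 0.074074; summing to 0.27044.
By Bayes' rule, P(urn C | data) = (0.00024414) / (0.27044) = 0.00090276.

0.001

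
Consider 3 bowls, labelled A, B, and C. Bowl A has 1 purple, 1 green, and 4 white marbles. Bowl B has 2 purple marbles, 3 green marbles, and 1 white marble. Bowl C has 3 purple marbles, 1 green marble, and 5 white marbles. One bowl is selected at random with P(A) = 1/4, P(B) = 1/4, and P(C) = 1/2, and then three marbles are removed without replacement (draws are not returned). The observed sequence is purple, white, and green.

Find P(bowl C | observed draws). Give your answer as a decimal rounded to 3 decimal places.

0.417

For each hypothesis, P(data | H) works out to: P(data | bowl A) = (1/6)(4/5)(1/4) = 1/30; P(data | bowl B) = (2/6)(1/5)(3/4) = 1/20; P(data | bowl C) = (3/9)(5/8)(1/7) = 5/168.
The prior-weighted likelihoods are 1/4 · 1/30 = 1/120, 1/4 · 1/20 = 1/80, 1/2 · 5/168 = 5/336; these sum to 1/28.
By Bayes' rule, P(bowl C | data) = (5/336) / (1/28) = 5/12.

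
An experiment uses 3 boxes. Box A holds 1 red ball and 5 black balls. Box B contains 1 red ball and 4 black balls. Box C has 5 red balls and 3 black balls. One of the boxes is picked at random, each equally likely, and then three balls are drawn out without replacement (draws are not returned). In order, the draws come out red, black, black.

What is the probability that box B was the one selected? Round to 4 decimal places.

0.4386

Compute the likelihood of the observed sequence for each case: P(data | box A) = (1/6)(5/5)(4/4) = 0.16667; P(data | box B) = (1/5)(4/4)(3/3) = 0.2; P(data | box C) = (5/8)(3/7)(2/6) = 0.089286.
Multiplying each by its prior: 1/3 · 0.16667 = 0.055556, 1/3 · 0.2 = 0.066667, 1/3 · 0.089286 = 0.029762; these sum to 0.15198.
So P(box B | data) = (0.066667) / (0.15198) = 0.43864.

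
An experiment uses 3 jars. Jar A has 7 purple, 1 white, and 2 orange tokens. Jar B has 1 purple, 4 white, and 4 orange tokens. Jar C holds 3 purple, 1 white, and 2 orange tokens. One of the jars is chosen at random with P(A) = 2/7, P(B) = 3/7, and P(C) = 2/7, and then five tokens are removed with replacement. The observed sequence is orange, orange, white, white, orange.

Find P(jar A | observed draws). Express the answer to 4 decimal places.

0.0029

For each hypothesis, P(data | H) works out to: P(data | jar A) = (2/10)(2/10)(1/10)(1/10)(2/10) = 8e-05; P(data | jar B) = (4/9)(4/9)(4/9)(4/9)(4/9) = 0.017342; P(data | jar C) = (2/6)(2/6)(1/6)(1/6)(2/6) = 0.0010288.
Multiplying each by its prior: 2/7 · 8e-05 = 2.2857e-05, 3/7 · 0.017342 = 0.0074321, 2/7 · 0.0010288 = 0.00029394; summing to 0.0077489.
Hence P(jar A | data) = (2.2857e-05) / (0.0077489) = 0.0029497.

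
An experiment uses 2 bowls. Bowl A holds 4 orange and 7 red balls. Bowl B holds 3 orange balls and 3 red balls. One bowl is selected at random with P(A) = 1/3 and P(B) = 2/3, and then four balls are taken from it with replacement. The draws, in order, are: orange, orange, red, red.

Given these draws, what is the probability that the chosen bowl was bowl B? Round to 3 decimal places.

0.700

Under each hypothesis, the probability of the observed sequence is: P(data | bowl A) = (4/11)(4/11)(7/11)(7/11) = 0.053548; P(data | bowl B) = (3/6)(3/6)(3/6)(3/6) = 0.0625.
Multiplying each by its prior: 1/3 · 0.053548 = 0.017849, 2/3 · 0.0625 = 0.041667; these sum to 0.059516.
Therefore the posterior P(bowl B | data) = (0.041667) / (0.059516) = 0.70009.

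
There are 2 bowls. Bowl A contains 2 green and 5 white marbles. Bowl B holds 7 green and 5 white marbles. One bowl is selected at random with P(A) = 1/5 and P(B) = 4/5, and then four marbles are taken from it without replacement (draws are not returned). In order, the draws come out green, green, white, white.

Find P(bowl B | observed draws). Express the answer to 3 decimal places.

Under each hypothesis, the probability of the observed sequence is: P(data | bowl A) = (2/7)(1/6)(5/5)(4/4) = 0.047619; P(data | bowl B) = (7/12)(6/11)(5/10)(4/9) = 0.070707.
Weighting by the prior gives 1/5 · 0.047619 = 0.0095238, 4/5 · 0.070707 = 0.056566; summing to 0.066089.
Therefore the posterior P(bowl B | data) = (0.056566) / (0.066089) = 0.8559.

0.856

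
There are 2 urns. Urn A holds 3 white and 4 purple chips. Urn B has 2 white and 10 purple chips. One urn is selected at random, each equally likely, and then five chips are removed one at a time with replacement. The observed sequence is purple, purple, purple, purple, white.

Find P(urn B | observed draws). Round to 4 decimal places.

0.6375

Compute the likelihood of the observed sequence for each case: P(data | urn A) = (4/7)(4/7)(4/7)(4/7)(3/7) = 0.045695; P(data | urn B) = (10/12)(10/12)(10/12)(10/12)(2/12) = 0.080376.
The prior-weighted likelihoods are 1/2 · 0.045695 = 0.022848, 1/2 · 0.080376 = 0.040188; these sum to 0.063035.
So P(urn B | data) = (0.040188) / (0.063035) = 0.63754.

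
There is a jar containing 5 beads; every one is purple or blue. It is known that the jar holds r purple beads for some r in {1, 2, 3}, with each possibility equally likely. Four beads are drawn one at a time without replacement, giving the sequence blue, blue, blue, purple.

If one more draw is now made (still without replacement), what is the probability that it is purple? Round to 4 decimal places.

For each hypothesis, P(data | H) works out to: P(data | r = 1) = (4/5)(3/4)(2/3)(1/2) = 1/5; P(data | r = 2) = (3/5)(2/4)(1/3)(2/2) = 1/10; P(data | r = 3) = (2/5)(1/4)(0/3) = 0.
The prior-weighted likelihoods are 1/3 · 1/5 = 1/15, 1/3 · 1/10 = 1/30, 1/3 · 0 = 0; summing to 1/10.
The posterior is then P(r = 1 | data) = 2/3, P(r = 2 | data) = 1/3, P(r = 3 | data) = 0.
So P(purple next | data) = Σ P(purple next | H) P(H | data) = (0)(2/3) + (1)(1/3) = 1/3.

0.3333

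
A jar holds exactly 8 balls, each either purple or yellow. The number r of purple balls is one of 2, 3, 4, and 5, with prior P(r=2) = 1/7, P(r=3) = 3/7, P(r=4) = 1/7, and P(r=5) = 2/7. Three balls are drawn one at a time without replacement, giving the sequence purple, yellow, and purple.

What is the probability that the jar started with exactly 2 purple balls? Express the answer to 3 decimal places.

0.044

Compute the likelihood of the observed sequence for each case: P(data | r = 2) = (2/8)(6/7)(1/6) = 1/28; P(data | r = 3) = (3/8)(5/7)(2/6) = 5/56; P(data | r = 4) = (4/8)(4/7)(3/6) = 1/7; P(data | r = 5) = (5/8)(3/7)(4/6) = 5/28.
Multiplying each by its prior: 1/7 · 1/28 = 1/196, 3/7 · 5/56 = 15/392, 1/7 · 1/7 = 1/49, 2/7 · 5/28 = 5/98; these sum to 45/392.
So P(r = 2 | data) = (1/196) / (45/392) = 2/45.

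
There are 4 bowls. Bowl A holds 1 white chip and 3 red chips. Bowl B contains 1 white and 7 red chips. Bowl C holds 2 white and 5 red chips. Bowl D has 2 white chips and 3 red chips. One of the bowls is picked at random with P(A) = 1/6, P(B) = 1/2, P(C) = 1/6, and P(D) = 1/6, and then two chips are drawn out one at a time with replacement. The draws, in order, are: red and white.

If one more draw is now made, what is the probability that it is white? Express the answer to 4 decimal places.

0.2524

The likelihood of the observed sequence under each hypothesis: P(data | bowl A) = (3/4)(1/4) = 0.1875; P(data | bowl B) = (7/8)(1/8) = 0.10938; P(data | bowl C) = (5/7)(2/7) = 0.20408; P(data | bowl D) = (3/5)(2/5) = 0.24.
The prior-weighted likelihoods are 1/6 · 0.1875 = 0.03125, 1/2 · 0.10938 = 0.054688, 1/6 · 0.20408 = 0.034014, 1/6 · 0.24 = 0.04; summing to 0.15995.
The posterior is then P(bowl A | data) = 0.19537, P(bowl B | data) = 0.3419, P(bowl C | data) = 0.21265, P(bowl D | data) = 0.25008.
Averaging over the posterior, P(white next | data) = (1/4)(0.19537) + (1/8)(0.3419) + (2/7)(0.21265) + (2/5)(0.25008) = 0.25237.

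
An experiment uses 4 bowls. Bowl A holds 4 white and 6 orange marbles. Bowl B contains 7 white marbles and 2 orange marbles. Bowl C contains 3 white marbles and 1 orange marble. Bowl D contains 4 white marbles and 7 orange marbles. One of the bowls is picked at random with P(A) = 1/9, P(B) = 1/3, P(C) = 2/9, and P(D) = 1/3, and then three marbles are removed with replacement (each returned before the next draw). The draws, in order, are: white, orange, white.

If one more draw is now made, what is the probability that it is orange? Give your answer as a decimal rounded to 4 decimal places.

0.3661

For each hypothesis, P(data | H) works out to: P(data | bowl A) = (4/10)(6/10)(4/10) = 0.096; P(data | bowl B) = (7/9)(2/9)(7/9) = 0.13443; P(data | bowl C) = (3/4)(1/4)(3/4) = 0.14062; P(data | bowl D) = (4/11)(7/11)(4/11) = 0.084147.
The prior-weighted likelihoods are 1/9 · 0.096 = 0.010667, 1/3 · 0.13443 = 0.04481, 2/9 · 0.14062 = 0.03125, 1/3 · 0.084147 = 0.028049; summing to 0.11478.
The posterior is then P(bowl A | data) = 0.092935, P(bowl B | data) = 0.39041, P(bowl C | data) = 0.27227, P(bowl D | data) = 0.24438.
Averaging over the posterior, P(orange next | data) = (3/5)(0.092935) + (2/9)(0.39041) + (1/4)(0.27227) + (7/11)(0.24438) = 0.3661.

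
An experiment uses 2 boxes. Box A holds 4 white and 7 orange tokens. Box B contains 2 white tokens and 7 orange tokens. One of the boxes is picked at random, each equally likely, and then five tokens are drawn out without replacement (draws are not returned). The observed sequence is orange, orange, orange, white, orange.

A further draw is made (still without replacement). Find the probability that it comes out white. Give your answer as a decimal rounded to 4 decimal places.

0.3382

Compute the likelihood of the observed sequence for each case: P(data | box A) = (7/11)(6/10)(5/9)(4/8)(4/7) = 2/33; P(data | box B) = (7/9)(6/8)(5/7)(2/6)(4/5) = 1/9.
The prior-weighted likelihoods are 1/2 · 2/33 = 1/33, 1/2 · 1/9 = 1/18; summing to 17/198.
Normalising, the posterior is P(box A | data) = 6/17, P(box B | data) = 11/17.
So P(white next | data) = Σ P(white next | H) P(H | data) = (1/2)(6/17) + (1/4)(11/17) = 23/68.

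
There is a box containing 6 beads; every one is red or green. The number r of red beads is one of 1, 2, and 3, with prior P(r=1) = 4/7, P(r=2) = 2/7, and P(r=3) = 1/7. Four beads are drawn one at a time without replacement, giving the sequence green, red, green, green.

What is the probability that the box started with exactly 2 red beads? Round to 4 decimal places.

Under each hypothesis, the probability of the observed sequence is: P(data | r = 1) = (5/6)(1/5)(4/4)(3/3) = 1/6; P(data | r = 2) = (4/6)(2/5)(3/4)(2/3) = 2/15; P(data | r = 3) = (3/6)(3/5)(2/4)(1/3) = 1/20.
The prior-weighted likelihoods are 4/7 · 1/6 = 2/21, 2/7 · 2/15 = 4/105, 1/7 · 1/20 = 1/140; with total 59/420.
By Bayes' rule, P(r = 2 | data) = (4/105) / (59/420) = 16/59.

0.2712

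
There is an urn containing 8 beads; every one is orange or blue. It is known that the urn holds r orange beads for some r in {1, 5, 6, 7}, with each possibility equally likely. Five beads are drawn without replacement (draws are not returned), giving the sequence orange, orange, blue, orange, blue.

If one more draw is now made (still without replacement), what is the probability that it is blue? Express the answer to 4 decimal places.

0.2000

Under each hypothesis, the probability of the observed sequence is: P(data | r = 1) = (1/8)(0/7) = 0; P(data | r = 5) = (5/8)(4/7)(3/6)(3/5)(2/4) = 3/56; P(data | r = 6) = (6/8)(5/7)(2/6)(4/5)(1/4) = 1/28; P(data | r = 7) = (7/8)(6/7)(1/6)(5/5)(0/4) = 0.
Weighting by the prior gives 1/4 · 0 = 0, 1/4 · 3/56 = 3/224, 1/4 · 1/28 = 1/112, 1/4 · 0 = 0; with total 5/224.
The posterior is then P(r = 1 | data) = 0, P(r = 5 | data) = 3/5, P(r = 6 | data) = 2/5, P(r = 7 | data) = 0.
So P(blue next | data) = Σ P(blue next | H) P(H | data) = (1/3)(3/5) + (0)(2/5) = 1/5.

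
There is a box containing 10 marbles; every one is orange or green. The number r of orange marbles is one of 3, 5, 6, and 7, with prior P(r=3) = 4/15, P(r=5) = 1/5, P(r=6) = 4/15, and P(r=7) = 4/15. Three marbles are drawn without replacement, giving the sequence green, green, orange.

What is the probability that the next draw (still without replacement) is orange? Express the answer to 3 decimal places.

0.528

For each hypothesis, P(data | H) works out to: P(data | r = 3) = (7/10)(6/9)(3/8) = 7/40; P(data | r = 5) = (5/10)(4/9)(5/8) = 5/36; P(data | r = 6) = (4/10)(3/9)(6/8) = 1/10; P(data | r = 7) = (3/10)(2/9)(7/8) = 7/120.
Weighting by the prior gives 4/15 · 7/40 = 7/150, 1/5 · 5/36 = 1/36, 4/15 · 1/10 = 2/75, 4/15 · 7/120 = 7/450; these sum to 7/60.
Normalising, the posterior is P(r = 3 | data) = 2/5, P(r = 5 | data) = 5/21, P(r = 6 | data) = 8/35, P(r = 7 | data) = 2/15.
The predictive probability is P(orange next | data) = (2/7)(2/5) + (4/7)(5/21) + (5/7)(8/35) + (6/7)(2/15) = 388/735.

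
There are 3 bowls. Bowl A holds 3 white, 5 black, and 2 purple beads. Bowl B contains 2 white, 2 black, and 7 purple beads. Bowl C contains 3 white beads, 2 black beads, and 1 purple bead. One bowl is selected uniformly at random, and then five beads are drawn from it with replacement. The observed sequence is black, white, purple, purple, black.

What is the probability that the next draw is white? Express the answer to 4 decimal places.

0.3030

The likelihood of the observed sequence under each hypothesis: P(data | bowl A) = (5/10)(3/10)(2/10)(2/10)(5/10) = 0.003; P(data | bowl B) = (2/11)(2/11)(7/11)(7/11)(2/11) = 0.002434; P(data | bowl C) = (2/6)(3/6)(1/6)(1/6)(2/6) = 0.0015432.
Weighting by the prior gives 1/3 · 0.003 = 0.001, 1/3 · 0.002434 = 0.00081134, 1/3 · 0.0015432 = 0.0005144; summing to 0.0023257.
Dividing through by the total gives posterior P(bowl A | data) = 0.42997, P(bowl B | data) = 0.34885, P(bowl C | data) = 0.22118.
Averaging over the posterior, P(white next | data) = (3/10)(0.42997) + (2/11)(0.34885) + (1/2)(0.22118) = 0.30301.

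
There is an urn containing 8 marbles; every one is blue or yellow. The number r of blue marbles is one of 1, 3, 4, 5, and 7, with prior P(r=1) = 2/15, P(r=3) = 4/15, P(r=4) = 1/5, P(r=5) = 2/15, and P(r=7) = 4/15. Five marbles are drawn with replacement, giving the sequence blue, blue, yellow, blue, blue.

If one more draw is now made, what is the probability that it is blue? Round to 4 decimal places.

0.7139

Under each hypothesis, the probability of the observed sequence is: P(data | r = 1) = (1/8)(1/8)(7/8)(1/8)(1/8) = 0.00021362; P(data | r = 3) = (3/8)(3/8)(5/8)(3/8)(3/8) = 0.01236; P(data | r = 4) = (4/8)(4/8)(4/8)(4/8)(4/8) = 0.03125; P(data | r = 5) = (5/8)(5/8)(3/8)(5/8)(5/8) = 0.05722; P(data | r = 7) = (7/8)(7/8)(1/8)(7/8)(7/8) = 0.073273.
Weighting by the prior gives 2/15 · 0.00021362 = 2.8483e-05, 4/15 · 0.01236 = 0.0032959, 1/5 · 0.03125 = 0.00625, 2/15 · 0.05722 = 0.0076294, 4/15 · 0.073273 = 0.019539; these sum to 0.036743.
Dividing through by the total gives posterior P(r = 1 | data) = 0.00077519, P(r = 3 | data) = 0.089701, P(r = 4 | data) = 0.1701, P(r = 5 | data) = 0.20764, P(r = 7 | data) = 0.53178.
The predictive probability is P(blue next | data) = (1/8)(0.00077519) + (3/8)(0.089701) + (1/2)(0.1701) + (5/8)(0.20764) + (7/8)(0.53178) = 0.71387.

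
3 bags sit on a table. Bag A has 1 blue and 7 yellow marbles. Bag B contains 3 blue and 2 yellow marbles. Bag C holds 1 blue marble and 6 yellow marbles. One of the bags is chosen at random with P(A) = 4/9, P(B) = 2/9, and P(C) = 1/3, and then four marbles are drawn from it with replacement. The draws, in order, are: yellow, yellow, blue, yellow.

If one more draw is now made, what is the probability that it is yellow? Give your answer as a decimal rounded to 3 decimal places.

For each hypothesis, P(data | H) works out to: P(data | bag A) = (7/8)(7/8)(1/8)(7/8) = 0.08374; P(data | bag B) = (2/5)(2/5)(3/5)(2/5) = 0.0384; P(data | bag C) = (6/7)(6/7)(1/7)(6/7) = 0.089963.
Multiplying each by its prior: 4/9 · 0.08374 = 0.037218, 2/9 · 0.0384 = 0.0085333, 1/3 · 0.089963 = 0.029988; these sum to 0.075739.
Dividing through by the total gives posterior P(bag A | data) = 0.4914, P(bag B | data) = 0.11267, P(bag C | data) = 0.39593.
Averaging over the posterior, P(yellow next | data) = (7/8)(0.4914) + (2/5)(0.11267) + (6/7)(0.39593) = 0.81441.

0.814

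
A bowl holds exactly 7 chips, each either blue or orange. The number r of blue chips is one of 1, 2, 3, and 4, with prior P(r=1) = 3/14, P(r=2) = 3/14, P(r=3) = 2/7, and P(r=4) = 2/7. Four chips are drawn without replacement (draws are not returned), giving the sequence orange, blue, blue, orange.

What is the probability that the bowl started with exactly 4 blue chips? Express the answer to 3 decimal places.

For each hypothesis, P(data | H) works out to: P(data | r = 1) = (6/7)(1/6)(0/5) = 0; P(data | r = 2) = (5/7)(2/6)(1/5)(4/4) = 1/21; P(data | r = 3) = (4/7)(3/6)(2/5)(3/4) = 3/35; P(data | r = 4) = (3/7)(4/6)(3/5)(2/4) = 3/35.
The prior-weighted likelihoods are 3/14 · 0 = 0, 3/14 · 1/21 = 1/98, 2/7 · 3/35 = 6/245, 2/7 · 3/35 = 6/245; with total 29/490.
So P(r = 4 | data) = (6/245) / (29/490) = 12/29.

0.414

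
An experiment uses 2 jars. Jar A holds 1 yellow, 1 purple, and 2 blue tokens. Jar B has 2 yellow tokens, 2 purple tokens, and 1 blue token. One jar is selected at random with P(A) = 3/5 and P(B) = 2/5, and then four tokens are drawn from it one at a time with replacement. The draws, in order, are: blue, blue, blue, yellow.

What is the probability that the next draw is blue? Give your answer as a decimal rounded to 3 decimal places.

Compute the likelihood of the observed sequence for each case: P(data | jar A) = (2/4)(2/4)(2/4)(1/4) = 0.03125; P(data | jar B) = (1/5)(1/5)(1/5)(2/5) = 0.0032.
Weighting by the prior gives 3/5 · 0.03125 = 0.01875, 2/5 · 0.0032 = 0.00128; with total 0.02003.
Dividing through by the total gives posterior P(jar A | data) = 0.9361, P(jar B | data) = 0.063904.
Averaging over the posterior, P(blue next | data) = (1/2)(0.9361) + (1/5)(0.063904) = 0.48083.

0.481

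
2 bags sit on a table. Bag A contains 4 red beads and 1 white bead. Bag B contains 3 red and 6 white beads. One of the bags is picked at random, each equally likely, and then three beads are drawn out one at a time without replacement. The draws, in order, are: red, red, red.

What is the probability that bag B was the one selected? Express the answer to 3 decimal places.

0.029

The likelihood of the observed sequence under each hypothesis: P(data | bag A) = (4/5)(3/4)(2/3) = 2/5; P(data | bag B) = (3/9)(2/8)(1/7) = 1/84.
Multiplying each by its prior: 1/2 · 2/5 = 1/5, 1/2 · 1/84 = 1/168; with total 173/840.
By Bayes' rule, P(bag B | data) = (1/168) / (173/840) = 5/173.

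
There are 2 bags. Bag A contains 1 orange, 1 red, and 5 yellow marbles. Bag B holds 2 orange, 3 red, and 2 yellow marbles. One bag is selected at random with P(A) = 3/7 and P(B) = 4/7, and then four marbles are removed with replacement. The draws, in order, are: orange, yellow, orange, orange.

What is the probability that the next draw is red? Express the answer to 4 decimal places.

For each hypothesis, P(data | H) works out to: P(data | bag A) = (1/7)(5/7)(1/7)(1/7) = 0.0020825; P(data | bag B) = (2/7)(2/7)(2/7)(2/7) = 0.0066639.
The prior-weighted likelihoods are 3/7 · 0.0020825 = 0.00089249, 4/7 · 0.0066639 = 0.0038079; these sum to 0.0047004.
Normalising, the posterior is P(bag A | data) = 0.18987, P(bag B | data) = 0.81013.
The predictive probability is P(red next | data) = (1/7)(0.18987) + (3/7)(0.81013) = 0.37432.

0.3743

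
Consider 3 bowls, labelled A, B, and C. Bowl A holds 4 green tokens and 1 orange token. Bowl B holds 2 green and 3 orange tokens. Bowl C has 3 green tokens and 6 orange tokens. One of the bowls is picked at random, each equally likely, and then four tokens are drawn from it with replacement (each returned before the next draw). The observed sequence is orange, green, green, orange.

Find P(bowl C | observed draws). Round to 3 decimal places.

Under each hypothesis, the probability of the observed sequence is: P(data | bowl A) = (1/5)(4/5)(4/5)(1/5) = 0.0256; P(data | bowl B) = (3/5)(2/5)(2/5)(3/5) = 0.0576; P(data | bowl C) = (6/9)(3/9)(3/9)(6/9) = 0.049383.
The prior-weighted likelihoods are 1/3 · 0.0256 = 0.0085333, 1/3 · 0.0576 = 0.0192, 1/3 · 0.049383 = 0.016461; summing to 0.044194.
Hence P(bowl C | data) = (0.016461) / (0.044194) = 0.37247.

0.372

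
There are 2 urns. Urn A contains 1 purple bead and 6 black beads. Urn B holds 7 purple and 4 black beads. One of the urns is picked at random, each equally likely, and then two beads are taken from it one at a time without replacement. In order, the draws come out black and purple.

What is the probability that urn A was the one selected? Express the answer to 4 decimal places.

0.3595

Under each hypothesis, the probability of the observed sequence is: P(data | urn A) = (6/7)(1/6) = 1/7; P(data | urn B) = (4/11)(7/10) = 14/55.
Multiplying each by its prior: 1/2 · 1/7 = 1/14, 1/2 · 14/55 = 7/55; these sum to 153/770.
Hence P(urn A | data) = (1/14) / (153/770) = 55/153.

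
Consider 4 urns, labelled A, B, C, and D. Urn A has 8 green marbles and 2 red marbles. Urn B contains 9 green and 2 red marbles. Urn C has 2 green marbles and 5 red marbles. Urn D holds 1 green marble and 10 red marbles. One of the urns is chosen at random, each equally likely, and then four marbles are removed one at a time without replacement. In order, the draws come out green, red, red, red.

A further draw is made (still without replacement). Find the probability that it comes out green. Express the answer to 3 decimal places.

0.204

For each hypothesis, P(data | H) works out to: P(data | urn A) = (8/10)(2/9)(1/8)(0/7) = 0; P(data | urn B) = (9/11)(2/10)(1/9)(0/8) = 0; P(data | urn C) = (2/7)(5/6)(4/5)(3/4) = 1/7; P(data | urn D) = (1/11)(10/10)(9/9)(8/8) = 1/11.
Weighting by the prior gives 1/4 · 0 = 0, 1/4 · 0 = 0, 1/4 · 1/7 = 1/28, 1/4 · 1/11 = 1/44; these sum to 9/154.
The posterior is then P(urn A | data) = 0, P(urn B | data) = 0, P(urn C | data) = 11/18, P(urn D | data) = 7/18.
The predictive probability is P(green next | data) = (1/3)(11/18) + (0)(7/18) = 11/54.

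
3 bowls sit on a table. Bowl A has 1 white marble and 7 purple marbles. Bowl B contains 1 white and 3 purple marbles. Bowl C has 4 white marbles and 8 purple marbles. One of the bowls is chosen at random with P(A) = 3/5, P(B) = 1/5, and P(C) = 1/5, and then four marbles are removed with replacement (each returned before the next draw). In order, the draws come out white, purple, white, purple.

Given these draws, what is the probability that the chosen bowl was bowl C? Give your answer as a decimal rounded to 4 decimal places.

0.4101

The likelihood of the observed sequence under each hypothesis: P(data | bowl A) = (1/8)(7/8)(1/8)(7/8) = 0.011963; P(data | bowl B) = (1/4)(3/4)(1/4)(3/4) = 0.035156; P(data | bowl C) = (4/12)(8/12)(4/12)(8/12) = 0.049383.
Multiplying each by its prior: 3/5 · 0.011963 = 0.0071777, 1/5 · 0.035156 = 0.0070313, 1/5 · 0.049383 = 0.0098765; summing to 0.024086.
By Bayes' rule, P(bowl C | data) = (0.0098765) / (0.024086) = 0.41006.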